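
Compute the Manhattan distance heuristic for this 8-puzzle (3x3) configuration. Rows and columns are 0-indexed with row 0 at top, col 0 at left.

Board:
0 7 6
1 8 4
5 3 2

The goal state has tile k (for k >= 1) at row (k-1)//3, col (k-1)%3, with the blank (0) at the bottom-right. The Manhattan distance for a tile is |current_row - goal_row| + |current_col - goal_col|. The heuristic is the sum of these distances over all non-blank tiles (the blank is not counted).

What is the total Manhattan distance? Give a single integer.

Answer: 16

Derivation:
Tile 7: (0,1)->(2,0) = 3
Tile 6: (0,2)->(1,2) = 1
Tile 1: (1,0)->(0,0) = 1
Tile 8: (1,1)->(2,1) = 1
Tile 4: (1,2)->(1,0) = 2
Tile 5: (2,0)->(1,1) = 2
Tile 3: (2,1)->(0,2) = 3
Tile 2: (2,2)->(0,1) = 3
Sum: 3 + 1 + 1 + 1 + 2 + 2 + 3 + 3 = 16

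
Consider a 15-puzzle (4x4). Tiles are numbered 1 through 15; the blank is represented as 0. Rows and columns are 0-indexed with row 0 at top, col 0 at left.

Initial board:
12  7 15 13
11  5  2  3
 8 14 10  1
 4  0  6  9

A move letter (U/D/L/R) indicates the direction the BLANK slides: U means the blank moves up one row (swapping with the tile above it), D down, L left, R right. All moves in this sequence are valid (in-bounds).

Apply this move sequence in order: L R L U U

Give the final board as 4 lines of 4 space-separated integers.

After move 1 (L):
12  7 15 13
11  5  2  3
 8 14 10  1
 0  4  6  9

After move 2 (R):
12  7 15 13
11  5  2  3
 8 14 10  1
 4  0  6  9

After move 3 (L):
12  7 15 13
11  5  2  3
 8 14 10  1
 0  4  6  9

After move 4 (U):
12  7 15 13
11  5  2  3
 0 14 10  1
 8  4  6  9

After move 5 (U):
12  7 15 13
 0  5  2  3
11 14 10  1
 8  4  6  9

Answer: 12  7 15 13
 0  5  2  3
11 14 10  1
 8  4  6  9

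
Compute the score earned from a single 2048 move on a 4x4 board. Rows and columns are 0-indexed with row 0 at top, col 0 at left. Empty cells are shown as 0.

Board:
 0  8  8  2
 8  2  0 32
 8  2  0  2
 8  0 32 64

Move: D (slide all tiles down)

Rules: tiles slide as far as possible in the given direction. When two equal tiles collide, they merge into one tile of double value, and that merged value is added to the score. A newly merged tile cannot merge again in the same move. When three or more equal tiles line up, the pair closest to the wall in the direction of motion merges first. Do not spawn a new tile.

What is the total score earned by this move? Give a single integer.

Answer: 20

Derivation:
Slide down:
col 0: [0, 8, 8, 8] -> [0, 0, 8, 16]  score +16 (running 16)
col 1: [8, 2, 2, 0] -> [0, 0, 8, 4]  score +4 (running 20)
col 2: [8, 0, 0, 32] -> [0, 0, 8, 32]  score +0 (running 20)
col 3: [2, 32, 2, 64] -> [2, 32, 2, 64]  score +0 (running 20)
Board after move:
 0  0  0  2
 0  0  0 32
 8  8  8  2
16  4 32 64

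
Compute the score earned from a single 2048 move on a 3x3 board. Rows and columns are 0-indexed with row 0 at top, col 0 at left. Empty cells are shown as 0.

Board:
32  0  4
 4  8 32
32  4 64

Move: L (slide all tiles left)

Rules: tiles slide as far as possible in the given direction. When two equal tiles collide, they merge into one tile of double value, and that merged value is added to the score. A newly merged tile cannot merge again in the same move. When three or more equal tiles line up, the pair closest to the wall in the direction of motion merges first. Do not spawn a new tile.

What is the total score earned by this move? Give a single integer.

Answer: 0

Derivation:
Slide left:
row 0: [32, 0, 4] -> [32, 4, 0]  score +0 (running 0)
row 1: [4, 8, 32] -> [4, 8, 32]  score +0 (running 0)
row 2: [32, 4, 64] -> [32, 4, 64]  score +0 (running 0)
Board after move:
32  4  0
 4  8 32
32  4 64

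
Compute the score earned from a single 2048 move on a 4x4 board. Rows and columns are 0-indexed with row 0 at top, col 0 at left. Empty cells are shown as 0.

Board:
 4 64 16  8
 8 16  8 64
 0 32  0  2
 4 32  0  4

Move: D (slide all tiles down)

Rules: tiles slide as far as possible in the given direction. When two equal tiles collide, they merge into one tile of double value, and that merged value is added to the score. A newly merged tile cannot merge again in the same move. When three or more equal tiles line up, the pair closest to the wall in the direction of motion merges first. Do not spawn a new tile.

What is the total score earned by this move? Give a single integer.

Answer: 64

Derivation:
Slide down:
col 0: [4, 8, 0, 4] -> [0, 4, 8, 4]  score +0 (running 0)
col 1: [64, 16, 32, 32] -> [0, 64, 16, 64]  score +64 (running 64)
col 2: [16, 8, 0, 0] -> [0, 0, 16, 8]  score +0 (running 64)
col 3: [8, 64, 2, 4] -> [8, 64, 2, 4]  score +0 (running 64)
Board after move:
 0  0  0  8
 4 64  0 64
 8 16 16  2
 4 64  8  4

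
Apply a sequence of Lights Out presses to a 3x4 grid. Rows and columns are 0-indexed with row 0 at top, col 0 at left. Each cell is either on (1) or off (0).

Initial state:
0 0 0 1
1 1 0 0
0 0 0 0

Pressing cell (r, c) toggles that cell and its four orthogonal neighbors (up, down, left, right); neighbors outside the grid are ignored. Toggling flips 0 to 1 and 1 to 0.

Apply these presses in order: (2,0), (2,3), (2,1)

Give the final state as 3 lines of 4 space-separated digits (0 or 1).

Answer: 0 0 0 1
0 0 0 1
0 0 0 1

Derivation:
After press 1 at (2,0):
0 0 0 1
0 1 0 0
1 1 0 0

After press 2 at (2,3):
0 0 0 1
0 1 0 1
1 1 1 1

After press 3 at (2,1):
0 0 0 1
0 0 0 1
0 0 0 1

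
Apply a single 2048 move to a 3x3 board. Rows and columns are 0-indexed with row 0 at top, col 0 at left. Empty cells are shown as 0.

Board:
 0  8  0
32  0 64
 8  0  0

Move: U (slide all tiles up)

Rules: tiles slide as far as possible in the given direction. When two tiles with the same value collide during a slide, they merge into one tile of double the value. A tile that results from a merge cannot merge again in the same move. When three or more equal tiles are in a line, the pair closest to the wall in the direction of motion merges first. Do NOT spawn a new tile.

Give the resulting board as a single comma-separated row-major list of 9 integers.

Answer: 32, 8, 64, 8, 0, 0, 0, 0, 0

Derivation:
Slide up:
col 0: [0, 32, 8] -> [32, 8, 0]
col 1: [8, 0, 0] -> [8, 0, 0]
col 2: [0, 64, 0] -> [64, 0, 0]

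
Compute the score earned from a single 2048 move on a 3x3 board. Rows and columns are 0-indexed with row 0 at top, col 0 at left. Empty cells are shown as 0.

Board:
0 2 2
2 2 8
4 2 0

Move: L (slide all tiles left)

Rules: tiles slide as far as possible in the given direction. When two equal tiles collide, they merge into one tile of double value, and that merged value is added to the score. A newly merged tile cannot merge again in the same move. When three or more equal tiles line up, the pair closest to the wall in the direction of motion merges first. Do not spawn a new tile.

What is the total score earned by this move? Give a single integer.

Slide left:
row 0: [0, 2, 2] -> [4, 0, 0]  score +4 (running 4)
row 1: [2, 2, 8] -> [4, 8, 0]  score +4 (running 8)
row 2: [4, 2, 0] -> [4, 2, 0]  score +0 (running 8)
Board after move:
4 0 0
4 8 0
4 2 0

Answer: 8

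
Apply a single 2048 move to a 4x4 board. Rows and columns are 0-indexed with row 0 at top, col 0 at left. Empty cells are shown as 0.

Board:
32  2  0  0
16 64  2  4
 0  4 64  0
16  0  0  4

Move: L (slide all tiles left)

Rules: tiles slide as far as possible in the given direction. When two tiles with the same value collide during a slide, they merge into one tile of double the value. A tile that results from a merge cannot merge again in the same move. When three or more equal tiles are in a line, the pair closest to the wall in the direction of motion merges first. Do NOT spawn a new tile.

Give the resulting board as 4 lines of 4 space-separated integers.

Answer: 32  2  0  0
16 64  2  4
 4 64  0  0
16  4  0  0

Derivation:
Slide left:
row 0: [32, 2, 0, 0] -> [32, 2, 0, 0]
row 1: [16, 64, 2, 4] -> [16, 64, 2, 4]
row 2: [0, 4, 64, 0] -> [4, 64, 0, 0]
row 3: [16, 0, 0, 4] -> [16, 4, 0, 0]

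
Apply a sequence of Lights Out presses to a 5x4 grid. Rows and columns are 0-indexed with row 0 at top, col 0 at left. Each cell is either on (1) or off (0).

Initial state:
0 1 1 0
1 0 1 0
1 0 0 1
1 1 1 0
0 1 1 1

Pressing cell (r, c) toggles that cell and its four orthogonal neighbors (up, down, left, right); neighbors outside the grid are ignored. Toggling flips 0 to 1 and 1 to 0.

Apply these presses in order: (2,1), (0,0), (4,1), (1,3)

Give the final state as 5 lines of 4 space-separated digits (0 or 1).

After press 1 at (2,1):
0 1 1 0
1 1 1 0
0 1 1 1
1 0 1 0
0 1 1 1

After press 2 at (0,0):
1 0 1 0
0 1 1 0
0 1 1 1
1 0 1 0
0 1 1 1

After press 3 at (4,1):
1 0 1 0
0 1 1 0
0 1 1 1
1 1 1 0
1 0 0 1

After press 4 at (1,3):
1 0 1 1
0 1 0 1
0 1 1 0
1 1 1 0
1 0 0 1

Answer: 1 0 1 1
0 1 0 1
0 1 1 0
1 1 1 0
1 0 0 1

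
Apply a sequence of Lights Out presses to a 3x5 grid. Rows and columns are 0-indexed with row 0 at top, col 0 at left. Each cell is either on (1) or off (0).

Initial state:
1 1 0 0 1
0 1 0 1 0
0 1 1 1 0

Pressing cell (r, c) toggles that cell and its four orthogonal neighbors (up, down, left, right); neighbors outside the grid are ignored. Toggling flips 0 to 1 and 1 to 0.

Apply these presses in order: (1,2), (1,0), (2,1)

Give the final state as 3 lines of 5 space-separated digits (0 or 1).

Answer: 0 1 1 0 1
1 0 1 0 0
0 0 1 1 0

Derivation:
After press 1 at (1,2):
1 1 1 0 1
0 0 1 0 0
0 1 0 1 0

After press 2 at (1,0):
0 1 1 0 1
1 1 1 0 0
1 1 0 1 0

After press 3 at (2,1):
0 1 1 0 1
1 0 1 0 0
0 0 1 1 0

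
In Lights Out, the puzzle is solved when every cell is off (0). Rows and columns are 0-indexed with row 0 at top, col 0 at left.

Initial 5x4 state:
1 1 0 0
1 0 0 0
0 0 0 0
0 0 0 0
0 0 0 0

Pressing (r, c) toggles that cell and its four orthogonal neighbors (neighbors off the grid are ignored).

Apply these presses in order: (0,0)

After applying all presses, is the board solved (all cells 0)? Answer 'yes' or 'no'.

Answer: yes

Derivation:
After press 1 at (0,0):
0 0 0 0
0 0 0 0
0 0 0 0
0 0 0 0
0 0 0 0

Lights still on: 0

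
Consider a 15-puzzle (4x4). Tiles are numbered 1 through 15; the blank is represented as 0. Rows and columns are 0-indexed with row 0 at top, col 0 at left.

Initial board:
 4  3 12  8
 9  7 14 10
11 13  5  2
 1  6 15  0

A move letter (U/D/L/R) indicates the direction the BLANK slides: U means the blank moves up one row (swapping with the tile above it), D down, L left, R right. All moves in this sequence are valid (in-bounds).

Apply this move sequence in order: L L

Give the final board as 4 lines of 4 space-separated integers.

Answer:  4  3 12  8
 9  7 14 10
11 13  5  2
 1  0  6 15

Derivation:
After move 1 (L):
 4  3 12  8
 9  7 14 10
11 13  5  2
 1  6  0 15

After move 2 (L):
 4  3 12  8
 9  7 14 10
11 13  5  2
 1  0  6 15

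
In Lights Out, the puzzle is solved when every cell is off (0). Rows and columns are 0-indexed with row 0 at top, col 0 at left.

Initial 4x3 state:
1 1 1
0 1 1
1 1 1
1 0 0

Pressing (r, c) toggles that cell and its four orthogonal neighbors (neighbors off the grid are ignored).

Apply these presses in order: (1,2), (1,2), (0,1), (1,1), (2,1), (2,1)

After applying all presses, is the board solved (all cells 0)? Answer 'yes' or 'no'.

After press 1 at (1,2):
1 1 0
0 0 0
1 1 0
1 0 0

After press 2 at (1,2):
1 1 1
0 1 1
1 1 1
1 0 0

After press 3 at (0,1):
0 0 0
0 0 1
1 1 1
1 0 0

After press 4 at (1,1):
0 1 0
1 1 0
1 0 1
1 0 0

After press 5 at (2,1):
0 1 0
1 0 0
0 1 0
1 1 0

After press 6 at (2,1):
0 1 0
1 1 0
1 0 1
1 0 0

Lights still on: 6

Answer: no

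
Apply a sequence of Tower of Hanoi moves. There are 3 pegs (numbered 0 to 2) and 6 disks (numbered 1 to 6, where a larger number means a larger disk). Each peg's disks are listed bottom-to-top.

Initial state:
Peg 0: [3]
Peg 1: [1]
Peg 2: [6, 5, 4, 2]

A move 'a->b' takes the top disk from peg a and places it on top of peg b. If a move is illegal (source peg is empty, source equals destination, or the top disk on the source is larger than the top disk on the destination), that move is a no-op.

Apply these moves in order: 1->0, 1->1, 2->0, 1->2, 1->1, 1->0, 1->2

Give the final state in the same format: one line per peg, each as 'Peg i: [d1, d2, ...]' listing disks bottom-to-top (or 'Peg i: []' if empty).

After move 1 (1->0):
Peg 0: [3, 1]
Peg 1: []
Peg 2: [6, 5, 4, 2]

After move 2 (1->1):
Peg 0: [3, 1]
Peg 1: []
Peg 2: [6, 5, 4, 2]

After move 3 (2->0):
Peg 0: [3, 1]
Peg 1: []
Peg 2: [6, 5, 4, 2]

After move 4 (1->2):
Peg 0: [3, 1]
Peg 1: []
Peg 2: [6, 5, 4, 2]

After move 5 (1->1):
Peg 0: [3, 1]
Peg 1: []
Peg 2: [6, 5, 4, 2]

After move 6 (1->0):
Peg 0: [3, 1]
Peg 1: []
Peg 2: [6, 5, 4, 2]

After move 7 (1->2):
Peg 0: [3, 1]
Peg 1: []
Peg 2: [6, 5, 4, 2]

Answer: Peg 0: [3, 1]
Peg 1: []
Peg 2: [6, 5, 4, 2]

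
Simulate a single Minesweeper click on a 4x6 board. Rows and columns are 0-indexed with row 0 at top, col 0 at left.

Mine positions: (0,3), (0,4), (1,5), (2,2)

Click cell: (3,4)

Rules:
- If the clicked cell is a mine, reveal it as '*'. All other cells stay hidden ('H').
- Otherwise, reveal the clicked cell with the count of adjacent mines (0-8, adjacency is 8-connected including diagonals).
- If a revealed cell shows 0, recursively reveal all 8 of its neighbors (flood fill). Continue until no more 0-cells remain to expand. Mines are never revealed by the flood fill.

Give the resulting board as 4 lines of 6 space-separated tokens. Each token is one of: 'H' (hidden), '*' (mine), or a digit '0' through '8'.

H H H H H H
H H H H H H
H H H 1 1 1
H H H 1 0 0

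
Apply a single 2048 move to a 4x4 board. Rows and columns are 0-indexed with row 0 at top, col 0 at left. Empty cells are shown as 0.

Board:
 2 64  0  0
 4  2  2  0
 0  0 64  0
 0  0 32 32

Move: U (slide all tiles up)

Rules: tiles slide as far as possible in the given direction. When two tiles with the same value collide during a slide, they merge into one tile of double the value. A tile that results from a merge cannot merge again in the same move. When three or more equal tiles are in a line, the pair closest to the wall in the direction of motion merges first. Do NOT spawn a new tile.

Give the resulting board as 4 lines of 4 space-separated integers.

Slide up:
col 0: [2, 4, 0, 0] -> [2, 4, 0, 0]
col 1: [64, 2, 0, 0] -> [64, 2, 0, 0]
col 2: [0, 2, 64, 32] -> [2, 64, 32, 0]
col 3: [0, 0, 0, 32] -> [32, 0, 0, 0]

Answer:  2 64  2 32
 4  2 64  0
 0  0 32  0
 0  0  0  0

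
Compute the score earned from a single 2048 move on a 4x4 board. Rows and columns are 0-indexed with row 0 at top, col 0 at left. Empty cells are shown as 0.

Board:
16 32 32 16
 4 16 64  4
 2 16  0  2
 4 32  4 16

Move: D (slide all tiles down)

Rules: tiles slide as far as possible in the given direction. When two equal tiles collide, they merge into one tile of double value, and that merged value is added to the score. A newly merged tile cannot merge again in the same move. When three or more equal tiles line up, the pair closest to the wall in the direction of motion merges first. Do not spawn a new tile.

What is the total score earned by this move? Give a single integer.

Slide down:
col 0: [16, 4, 2, 4] -> [16, 4, 2, 4]  score +0 (running 0)
col 1: [32, 16, 16, 32] -> [0, 32, 32, 32]  score +32 (running 32)
col 2: [32, 64, 0, 4] -> [0, 32, 64, 4]  score +0 (running 32)
col 3: [16, 4, 2, 16] -> [16, 4, 2, 16]  score +0 (running 32)
Board after move:
16  0  0 16
 4 32 32  4
 2 32 64  2
 4 32  4 16

Answer: 32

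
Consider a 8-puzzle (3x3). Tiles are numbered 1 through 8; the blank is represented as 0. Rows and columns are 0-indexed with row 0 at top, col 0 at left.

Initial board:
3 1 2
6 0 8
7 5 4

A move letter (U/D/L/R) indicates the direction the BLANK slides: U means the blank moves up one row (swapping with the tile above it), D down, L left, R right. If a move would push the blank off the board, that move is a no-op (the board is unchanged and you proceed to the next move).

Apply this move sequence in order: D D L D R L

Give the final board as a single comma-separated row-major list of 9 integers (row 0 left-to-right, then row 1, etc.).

After move 1 (D):
3 1 2
6 5 8
7 0 4

After move 2 (D):
3 1 2
6 5 8
7 0 4

After move 3 (L):
3 1 2
6 5 8
0 7 4

After move 4 (D):
3 1 2
6 5 8
0 7 4

After move 5 (R):
3 1 2
6 5 8
7 0 4

After move 6 (L):
3 1 2
6 5 8
0 7 4

Answer: 3, 1, 2, 6, 5, 8, 0, 7, 4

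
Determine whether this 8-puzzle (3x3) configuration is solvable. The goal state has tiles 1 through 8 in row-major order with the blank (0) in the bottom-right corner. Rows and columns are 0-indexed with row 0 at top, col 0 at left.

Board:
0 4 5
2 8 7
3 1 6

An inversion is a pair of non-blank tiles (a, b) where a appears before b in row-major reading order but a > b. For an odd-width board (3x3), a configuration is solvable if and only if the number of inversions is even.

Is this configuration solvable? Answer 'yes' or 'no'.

Inversions (pairs i<j in row-major order where tile[i] > tile[j] > 0): 15
15 is odd, so the puzzle is not solvable.

Answer: no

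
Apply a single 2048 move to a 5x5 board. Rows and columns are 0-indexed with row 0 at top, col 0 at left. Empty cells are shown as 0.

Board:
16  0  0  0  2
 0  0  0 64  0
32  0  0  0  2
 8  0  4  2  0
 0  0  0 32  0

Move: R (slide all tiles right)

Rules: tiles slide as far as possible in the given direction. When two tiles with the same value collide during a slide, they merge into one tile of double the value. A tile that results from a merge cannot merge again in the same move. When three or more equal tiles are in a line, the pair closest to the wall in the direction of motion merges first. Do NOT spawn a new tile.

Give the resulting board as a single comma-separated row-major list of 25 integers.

Slide right:
row 0: [16, 0, 0, 0, 2] -> [0, 0, 0, 16, 2]
row 1: [0, 0, 0, 64, 0] -> [0, 0, 0, 0, 64]
row 2: [32, 0, 0, 0, 2] -> [0, 0, 0, 32, 2]
row 3: [8, 0, 4, 2, 0] -> [0, 0, 8, 4, 2]
row 4: [0, 0, 0, 32, 0] -> [0, 0, 0, 0, 32]

Answer: 0, 0, 0, 16, 2, 0, 0, 0, 0, 64, 0, 0, 0, 32, 2, 0, 0, 8, 4, 2, 0, 0, 0, 0, 32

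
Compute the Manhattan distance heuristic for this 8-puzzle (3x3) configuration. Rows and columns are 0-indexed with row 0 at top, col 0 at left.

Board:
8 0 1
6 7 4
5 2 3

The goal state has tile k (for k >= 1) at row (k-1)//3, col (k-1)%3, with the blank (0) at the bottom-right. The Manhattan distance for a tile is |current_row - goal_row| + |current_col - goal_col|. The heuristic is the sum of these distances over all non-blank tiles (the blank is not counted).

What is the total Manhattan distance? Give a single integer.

Tile 8: at (0,0), goal (2,1), distance |0-2|+|0-1| = 3
Tile 1: at (0,2), goal (0,0), distance |0-0|+|2-0| = 2
Tile 6: at (1,0), goal (1,2), distance |1-1|+|0-2| = 2
Tile 7: at (1,1), goal (2,0), distance |1-2|+|1-0| = 2
Tile 4: at (1,2), goal (1,0), distance |1-1|+|2-0| = 2
Tile 5: at (2,0), goal (1,1), distance |2-1|+|0-1| = 2
Tile 2: at (2,1), goal (0,1), distance |2-0|+|1-1| = 2
Tile 3: at (2,2), goal (0,2), distance |2-0|+|2-2| = 2
Sum: 3 + 2 + 2 + 2 + 2 + 2 + 2 + 2 = 17

Answer: 17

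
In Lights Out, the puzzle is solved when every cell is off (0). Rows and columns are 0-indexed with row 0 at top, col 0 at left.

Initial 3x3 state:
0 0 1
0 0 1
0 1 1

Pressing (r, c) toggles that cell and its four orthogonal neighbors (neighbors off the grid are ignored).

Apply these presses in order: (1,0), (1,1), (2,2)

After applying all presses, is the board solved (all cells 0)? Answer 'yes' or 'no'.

After press 1 at (1,0):
1 0 1
1 1 1
1 1 1

After press 2 at (1,1):
1 1 1
0 0 0
1 0 1

After press 3 at (2,2):
1 1 1
0 0 1
1 1 0

Lights still on: 6

Answer: no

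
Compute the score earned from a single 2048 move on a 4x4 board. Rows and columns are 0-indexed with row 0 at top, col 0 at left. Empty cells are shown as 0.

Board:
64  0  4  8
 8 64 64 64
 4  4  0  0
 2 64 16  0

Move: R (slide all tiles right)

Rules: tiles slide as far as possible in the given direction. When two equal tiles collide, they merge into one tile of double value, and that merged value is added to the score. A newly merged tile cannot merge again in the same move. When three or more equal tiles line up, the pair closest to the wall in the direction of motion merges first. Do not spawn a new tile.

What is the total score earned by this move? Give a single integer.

Answer: 136

Derivation:
Slide right:
row 0: [64, 0, 4, 8] -> [0, 64, 4, 8]  score +0 (running 0)
row 1: [8, 64, 64, 64] -> [0, 8, 64, 128]  score +128 (running 128)
row 2: [4, 4, 0, 0] -> [0, 0, 0, 8]  score +8 (running 136)
row 3: [2, 64, 16, 0] -> [0, 2, 64, 16]  score +0 (running 136)
Board after move:
  0  64   4   8
  0   8  64 128
  0   0   0   8
  0   2  64  16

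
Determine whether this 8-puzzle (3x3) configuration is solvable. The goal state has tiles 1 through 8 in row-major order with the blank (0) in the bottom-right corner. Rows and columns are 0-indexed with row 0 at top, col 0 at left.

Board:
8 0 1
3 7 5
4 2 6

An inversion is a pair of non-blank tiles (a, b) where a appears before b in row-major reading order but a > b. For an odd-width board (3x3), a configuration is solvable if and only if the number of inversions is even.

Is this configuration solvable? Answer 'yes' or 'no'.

Inversions (pairs i<j in row-major order where tile[i] > tile[j] > 0): 15
15 is odd, so the puzzle is not solvable.

Answer: no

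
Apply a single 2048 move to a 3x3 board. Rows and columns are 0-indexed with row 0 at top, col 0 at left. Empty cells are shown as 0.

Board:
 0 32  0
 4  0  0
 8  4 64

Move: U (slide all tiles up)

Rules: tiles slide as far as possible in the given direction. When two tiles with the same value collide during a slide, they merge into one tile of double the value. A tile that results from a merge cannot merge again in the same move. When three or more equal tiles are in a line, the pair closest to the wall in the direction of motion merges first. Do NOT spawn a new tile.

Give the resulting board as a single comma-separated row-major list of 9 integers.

Slide up:
col 0: [0, 4, 8] -> [4, 8, 0]
col 1: [32, 0, 4] -> [32, 4, 0]
col 2: [0, 0, 64] -> [64, 0, 0]

Answer: 4, 32, 64, 8, 4, 0, 0, 0, 0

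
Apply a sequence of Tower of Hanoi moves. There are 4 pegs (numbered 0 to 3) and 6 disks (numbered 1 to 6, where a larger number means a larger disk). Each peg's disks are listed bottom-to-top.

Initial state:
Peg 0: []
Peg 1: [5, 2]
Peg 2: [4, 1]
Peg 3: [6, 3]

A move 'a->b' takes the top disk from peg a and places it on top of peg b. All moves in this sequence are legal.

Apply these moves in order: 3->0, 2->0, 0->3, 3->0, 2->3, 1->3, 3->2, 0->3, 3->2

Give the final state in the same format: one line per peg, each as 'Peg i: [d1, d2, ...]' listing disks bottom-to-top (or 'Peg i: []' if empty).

After move 1 (3->0):
Peg 0: [3]
Peg 1: [5, 2]
Peg 2: [4, 1]
Peg 3: [6]

After move 2 (2->0):
Peg 0: [3, 1]
Peg 1: [5, 2]
Peg 2: [4]
Peg 3: [6]

After move 3 (0->3):
Peg 0: [3]
Peg 1: [5, 2]
Peg 2: [4]
Peg 3: [6, 1]

After move 4 (3->0):
Peg 0: [3, 1]
Peg 1: [5, 2]
Peg 2: [4]
Peg 3: [6]

After move 5 (2->3):
Peg 0: [3, 1]
Peg 1: [5, 2]
Peg 2: []
Peg 3: [6, 4]

After move 6 (1->3):
Peg 0: [3, 1]
Peg 1: [5]
Peg 2: []
Peg 3: [6, 4, 2]

After move 7 (3->2):
Peg 0: [3, 1]
Peg 1: [5]
Peg 2: [2]
Peg 3: [6, 4]

After move 8 (0->3):
Peg 0: [3]
Peg 1: [5]
Peg 2: [2]
Peg 3: [6, 4, 1]

After move 9 (3->2):
Peg 0: [3]
Peg 1: [5]
Peg 2: [2, 1]
Peg 3: [6, 4]

Answer: Peg 0: [3]
Peg 1: [5]
Peg 2: [2, 1]
Peg 3: [6, 4]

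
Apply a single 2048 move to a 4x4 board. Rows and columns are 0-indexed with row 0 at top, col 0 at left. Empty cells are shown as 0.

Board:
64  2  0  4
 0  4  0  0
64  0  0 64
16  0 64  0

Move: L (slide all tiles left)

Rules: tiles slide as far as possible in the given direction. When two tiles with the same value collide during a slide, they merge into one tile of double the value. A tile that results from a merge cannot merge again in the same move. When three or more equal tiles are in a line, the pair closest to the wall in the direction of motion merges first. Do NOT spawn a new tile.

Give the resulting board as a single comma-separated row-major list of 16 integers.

Slide left:
row 0: [64, 2, 0, 4] -> [64, 2, 4, 0]
row 1: [0, 4, 0, 0] -> [4, 0, 0, 0]
row 2: [64, 0, 0, 64] -> [128, 0, 0, 0]
row 3: [16, 0, 64, 0] -> [16, 64, 0, 0]

Answer: 64, 2, 4, 0, 4, 0, 0, 0, 128, 0, 0, 0, 16, 64, 0, 0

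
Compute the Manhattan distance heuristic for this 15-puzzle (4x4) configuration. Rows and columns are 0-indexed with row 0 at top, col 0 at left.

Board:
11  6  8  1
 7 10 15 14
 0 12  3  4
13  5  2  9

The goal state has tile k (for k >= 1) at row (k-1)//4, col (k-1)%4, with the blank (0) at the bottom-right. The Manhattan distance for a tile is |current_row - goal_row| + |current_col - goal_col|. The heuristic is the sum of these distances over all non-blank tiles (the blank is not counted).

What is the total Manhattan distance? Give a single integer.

Tile 11: at (0,0), goal (2,2), distance |0-2|+|0-2| = 4
Tile 6: at (0,1), goal (1,1), distance |0-1|+|1-1| = 1
Tile 8: at (0,2), goal (1,3), distance |0-1|+|2-3| = 2
Tile 1: at (0,3), goal (0,0), distance |0-0|+|3-0| = 3
Tile 7: at (1,0), goal (1,2), distance |1-1|+|0-2| = 2
Tile 10: at (1,1), goal (2,1), distance |1-2|+|1-1| = 1
Tile 15: at (1,2), goal (3,2), distance |1-3|+|2-2| = 2
Tile 14: at (1,3), goal (3,1), distance |1-3|+|3-1| = 4
Tile 12: at (2,1), goal (2,3), distance |2-2|+|1-3| = 2
Tile 3: at (2,2), goal (0,2), distance |2-0|+|2-2| = 2
Tile 4: at (2,3), goal (0,3), distance |2-0|+|3-3| = 2
Tile 13: at (3,0), goal (3,0), distance |3-3|+|0-0| = 0
Tile 5: at (3,1), goal (1,0), distance |3-1|+|1-0| = 3
Tile 2: at (3,2), goal (0,1), distance |3-0|+|2-1| = 4
Tile 9: at (3,3), goal (2,0), distance |3-2|+|3-0| = 4
Sum: 4 + 1 + 2 + 3 + 2 + 1 + 2 + 4 + 2 + 2 + 2 + 0 + 3 + 4 + 4 = 36

Answer: 36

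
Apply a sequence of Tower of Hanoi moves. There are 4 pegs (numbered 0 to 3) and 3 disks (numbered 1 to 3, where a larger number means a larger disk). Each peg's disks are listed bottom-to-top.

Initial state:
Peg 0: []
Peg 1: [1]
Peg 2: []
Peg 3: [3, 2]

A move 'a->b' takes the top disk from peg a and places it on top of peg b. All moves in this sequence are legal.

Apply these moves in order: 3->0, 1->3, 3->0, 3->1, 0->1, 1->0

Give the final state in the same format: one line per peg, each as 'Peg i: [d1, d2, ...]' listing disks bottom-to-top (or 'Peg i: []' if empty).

Answer: Peg 0: [2, 1]
Peg 1: [3]
Peg 2: []
Peg 3: []

Derivation:
After move 1 (3->0):
Peg 0: [2]
Peg 1: [1]
Peg 2: []
Peg 3: [3]

After move 2 (1->3):
Peg 0: [2]
Peg 1: []
Peg 2: []
Peg 3: [3, 1]

After move 3 (3->0):
Peg 0: [2, 1]
Peg 1: []
Peg 2: []
Peg 3: [3]

After move 4 (3->1):
Peg 0: [2, 1]
Peg 1: [3]
Peg 2: []
Peg 3: []

After move 5 (0->1):
Peg 0: [2]
Peg 1: [3, 1]
Peg 2: []
Peg 3: []

After move 6 (1->0):
Peg 0: [2, 1]
Peg 1: [3]
Peg 2: []
Peg 3: []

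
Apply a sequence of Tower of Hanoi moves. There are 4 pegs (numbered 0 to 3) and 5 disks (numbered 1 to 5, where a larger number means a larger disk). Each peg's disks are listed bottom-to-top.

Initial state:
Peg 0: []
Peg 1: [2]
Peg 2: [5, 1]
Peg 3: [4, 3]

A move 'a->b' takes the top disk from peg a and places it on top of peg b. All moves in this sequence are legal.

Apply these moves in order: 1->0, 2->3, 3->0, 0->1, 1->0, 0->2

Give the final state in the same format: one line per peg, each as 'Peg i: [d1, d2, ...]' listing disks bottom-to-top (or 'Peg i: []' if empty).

After move 1 (1->0):
Peg 0: [2]
Peg 1: []
Peg 2: [5, 1]
Peg 3: [4, 3]

After move 2 (2->3):
Peg 0: [2]
Peg 1: []
Peg 2: [5]
Peg 3: [4, 3, 1]

After move 3 (3->0):
Peg 0: [2, 1]
Peg 1: []
Peg 2: [5]
Peg 3: [4, 3]

After move 4 (0->1):
Peg 0: [2]
Peg 1: [1]
Peg 2: [5]
Peg 3: [4, 3]

After move 5 (1->0):
Peg 0: [2, 1]
Peg 1: []
Peg 2: [5]
Peg 3: [4, 3]

After move 6 (0->2):
Peg 0: [2]
Peg 1: []
Peg 2: [5, 1]
Peg 3: [4, 3]

Answer: Peg 0: [2]
Peg 1: []
Peg 2: [5, 1]
Peg 3: [4, 3]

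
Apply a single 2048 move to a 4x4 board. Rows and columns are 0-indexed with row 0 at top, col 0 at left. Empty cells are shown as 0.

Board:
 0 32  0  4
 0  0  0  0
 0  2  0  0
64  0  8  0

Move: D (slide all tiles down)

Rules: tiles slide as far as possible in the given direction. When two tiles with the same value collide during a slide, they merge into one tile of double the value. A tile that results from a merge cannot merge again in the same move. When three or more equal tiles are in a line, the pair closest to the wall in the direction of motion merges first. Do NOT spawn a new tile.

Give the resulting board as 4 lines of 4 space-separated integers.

Answer:  0  0  0  0
 0  0  0  0
 0 32  0  0
64  2  8  4

Derivation:
Slide down:
col 0: [0, 0, 0, 64] -> [0, 0, 0, 64]
col 1: [32, 0, 2, 0] -> [0, 0, 32, 2]
col 2: [0, 0, 0, 8] -> [0, 0, 0, 8]
col 3: [4, 0, 0, 0] -> [0, 0, 0, 4]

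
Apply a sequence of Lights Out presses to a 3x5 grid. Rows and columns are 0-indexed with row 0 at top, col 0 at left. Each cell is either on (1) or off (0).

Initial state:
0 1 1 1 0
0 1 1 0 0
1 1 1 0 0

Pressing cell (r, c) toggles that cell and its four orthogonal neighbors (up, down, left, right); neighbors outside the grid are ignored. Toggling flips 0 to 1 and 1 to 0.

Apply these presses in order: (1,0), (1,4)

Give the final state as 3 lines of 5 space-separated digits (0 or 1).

After press 1 at (1,0):
1 1 1 1 0
1 0 1 0 0
0 1 1 0 0

After press 2 at (1,4):
1 1 1 1 1
1 0 1 1 1
0 1 1 0 1

Answer: 1 1 1 1 1
1 0 1 1 1
0 1 1 0 1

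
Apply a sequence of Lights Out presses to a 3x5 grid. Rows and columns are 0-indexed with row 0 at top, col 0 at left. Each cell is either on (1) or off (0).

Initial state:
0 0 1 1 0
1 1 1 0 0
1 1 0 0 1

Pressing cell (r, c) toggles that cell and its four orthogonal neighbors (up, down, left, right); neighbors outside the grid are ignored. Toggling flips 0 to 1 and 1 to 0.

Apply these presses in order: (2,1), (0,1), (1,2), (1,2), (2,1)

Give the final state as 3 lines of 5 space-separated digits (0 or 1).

After press 1 at (2,1):
0 0 1 1 0
1 0 1 0 0
0 0 1 0 1

After press 2 at (0,1):
1 1 0 1 0
1 1 1 0 0
0 0 1 0 1

After press 3 at (1,2):
1 1 1 1 0
1 0 0 1 0
0 0 0 0 1

After press 4 at (1,2):
1 1 0 1 0
1 1 1 0 0
0 0 1 0 1

After press 5 at (2,1):
1 1 0 1 0
1 0 1 0 0
1 1 0 0 1

Answer: 1 1 0 1 0
1 0 1 0 0
1 1 0 0 1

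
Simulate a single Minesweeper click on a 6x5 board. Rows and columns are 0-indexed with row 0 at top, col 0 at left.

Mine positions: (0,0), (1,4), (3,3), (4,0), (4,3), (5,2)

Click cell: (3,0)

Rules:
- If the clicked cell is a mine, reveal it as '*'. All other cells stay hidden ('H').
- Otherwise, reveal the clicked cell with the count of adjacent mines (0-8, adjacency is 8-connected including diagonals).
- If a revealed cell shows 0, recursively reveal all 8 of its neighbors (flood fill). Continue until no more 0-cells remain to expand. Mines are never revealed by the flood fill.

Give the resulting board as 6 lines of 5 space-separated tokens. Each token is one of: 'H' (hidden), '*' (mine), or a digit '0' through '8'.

H H H H H
H H H H H
H H H H H
1 H H H H
H H H H H
H H H H H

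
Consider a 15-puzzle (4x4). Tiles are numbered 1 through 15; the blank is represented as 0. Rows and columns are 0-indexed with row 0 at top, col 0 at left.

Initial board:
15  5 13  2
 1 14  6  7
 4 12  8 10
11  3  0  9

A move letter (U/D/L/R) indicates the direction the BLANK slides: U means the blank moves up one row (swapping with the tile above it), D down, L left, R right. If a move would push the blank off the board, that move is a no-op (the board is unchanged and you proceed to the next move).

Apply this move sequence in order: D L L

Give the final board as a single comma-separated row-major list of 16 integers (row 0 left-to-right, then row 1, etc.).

Answer: 15, 5, 13, 2, 1, 14, 6, 7, 4, 12, 8, 10, 0, 11, 3, 9

Derivation:
After move 1 (D):
15  5 13  2
 1 14  6  7
 4 12  8 10
11  3  0  9

After move 2 (L):
15  5 13  2
 1 14  6  7
 4 12  8 10
11  0  3  9

After move 3 (L):
15  5 13  2
 1 14  6  7
 4 12  8 10
 0 11  3  9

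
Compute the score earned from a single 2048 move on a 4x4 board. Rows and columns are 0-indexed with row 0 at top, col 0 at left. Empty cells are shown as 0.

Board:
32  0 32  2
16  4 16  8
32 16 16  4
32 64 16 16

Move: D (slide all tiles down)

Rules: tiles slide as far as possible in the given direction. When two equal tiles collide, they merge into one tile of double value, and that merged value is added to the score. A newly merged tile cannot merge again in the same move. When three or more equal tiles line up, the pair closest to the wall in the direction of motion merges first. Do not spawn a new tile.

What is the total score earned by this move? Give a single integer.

Slide down:
col 0: [32, 16, 32, 32] -> [0, 32, 16, 64]  score +64 (running 64)
col 1: [0, 4, 16, 64] -> [0, 4, 16, 64]  score +0 (running 64)
col 2: [32, 16, 16, 16] -> [0, 32, 16, 32]  score +32 (running 96)
col 3: [2, 8, 4, 16] -> [2, 8, 4, 16]  score +0 (running 96)
Board after move:
 0  0  0  2
32  4 32  8
16 16 16  4
64 64 32 16

Answer: 96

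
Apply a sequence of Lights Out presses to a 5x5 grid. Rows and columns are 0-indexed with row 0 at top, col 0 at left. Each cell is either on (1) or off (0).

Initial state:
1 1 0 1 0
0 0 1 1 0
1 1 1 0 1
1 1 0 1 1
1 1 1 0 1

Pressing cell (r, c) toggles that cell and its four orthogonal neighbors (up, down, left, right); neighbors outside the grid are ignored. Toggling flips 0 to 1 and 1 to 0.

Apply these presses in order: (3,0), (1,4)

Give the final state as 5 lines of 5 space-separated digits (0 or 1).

After press 1 at (3,0):
1 1 0 1 0
0 0 1 1 0
0 1 1 0 1
0 0 0 1 1
0 1 1 0 1

After press 2 at (1,4):
1 1 0 1 1
0 0 1 0 1
0 1 1 0 0
0 0 0 1 1
0 1 1 0 1

Answer: 1 1 0 1 1
0 0 1 0 1
0 1 1 0 0
0 0 0 1 1
0 1 1 0 1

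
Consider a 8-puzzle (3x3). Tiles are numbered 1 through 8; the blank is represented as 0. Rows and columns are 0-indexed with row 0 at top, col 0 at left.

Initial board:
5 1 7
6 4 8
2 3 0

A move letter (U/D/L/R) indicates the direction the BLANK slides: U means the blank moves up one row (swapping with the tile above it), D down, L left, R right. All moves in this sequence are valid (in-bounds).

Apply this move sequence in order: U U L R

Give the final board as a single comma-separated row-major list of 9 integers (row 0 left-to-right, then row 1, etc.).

After move 1 (U):
5 1 7
6 4 0
2 3 8

After move 2 (U):
5 1 0
6 4 7
2 3 8

After move 3 (L):
5 0 1
6 4 7
2 3 8

After move 4 (R):
5 1 0
6 4 7
2 3 8

Answer: 5, 1, 0, 6, 4, 7, 2, 3, 8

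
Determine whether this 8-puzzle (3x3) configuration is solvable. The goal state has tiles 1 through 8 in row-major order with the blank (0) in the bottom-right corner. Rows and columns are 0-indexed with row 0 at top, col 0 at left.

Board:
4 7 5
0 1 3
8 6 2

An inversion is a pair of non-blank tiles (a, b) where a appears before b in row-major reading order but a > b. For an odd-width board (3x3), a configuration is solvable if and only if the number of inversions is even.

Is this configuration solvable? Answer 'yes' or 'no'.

Answer: no

Derivation:
Inversions (pairs i<j in row-major order where tile[i] > tile[j] > 0): 15
15 is odd, so the puzzle is not solvable.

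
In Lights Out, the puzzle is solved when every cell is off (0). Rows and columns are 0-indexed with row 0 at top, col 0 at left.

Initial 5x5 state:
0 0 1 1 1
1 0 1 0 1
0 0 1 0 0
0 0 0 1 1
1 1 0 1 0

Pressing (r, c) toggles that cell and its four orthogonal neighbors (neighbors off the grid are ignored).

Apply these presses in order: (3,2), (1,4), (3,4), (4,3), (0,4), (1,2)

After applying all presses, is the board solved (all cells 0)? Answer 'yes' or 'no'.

After press 1 at (3,2):
0 0 1 1 1
1 0 1 0 1
0 0 0 0 0
0 1 1 0 1
1 1 1 1 0

After press 2 at (1,4):
0 0 1 1 0
1 0 1 1 0
0 0 0 0 1
0 1 1 0 1
1 1 1 1 0

After press 3 at (3,4):
0 0 1 1 0
1 0 1 1 0
0 0 0 0 0
0 1 1 1 0
1 1 1 1 1

After press 4 at (4,3):
0 0 1 1 0
1 0 1 1 0
0 0 0 0 0
0 1 1 0 0
1 1 0 0 0

After press 5 at (0,4):
0 0 1 0 1
1 0 1 1 1
0 0 0 0 0
0 1 1 0 0
1 1 0 0 0

After press 6 at (1,2):
0 0 0 0 1
1 1 0 0 1
0 0 1 0 0
0 1 1 0 0
1 1 0 0 0

Lights still on: 9

Answer: no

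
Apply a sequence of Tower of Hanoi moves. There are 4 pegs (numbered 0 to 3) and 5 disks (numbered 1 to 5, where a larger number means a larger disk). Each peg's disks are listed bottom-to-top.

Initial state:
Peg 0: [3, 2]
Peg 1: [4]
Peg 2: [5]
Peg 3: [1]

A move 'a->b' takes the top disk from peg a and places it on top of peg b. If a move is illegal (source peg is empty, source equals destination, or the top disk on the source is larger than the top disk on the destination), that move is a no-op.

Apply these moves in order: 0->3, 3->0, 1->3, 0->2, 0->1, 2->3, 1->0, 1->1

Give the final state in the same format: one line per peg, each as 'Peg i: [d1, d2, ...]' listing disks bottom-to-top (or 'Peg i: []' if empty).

Answer: Peg 0: [3, 2]
Peg 1: []
Peg 2: [5]
Peg 3: [4, 1]

Derivation:
After move 1 (0->3):
Peg 0: [3, 2]
Peg 1: [4]
Peg 2: [5]
Peg 3: [1]

After move 2 (3->0):
Peg 0: [3, 2, 1]
Peg 1: [4]
Peg 2: [5]
Peg 3: []

After move 3 (1->3):
Peg 0: [3, 2, 1]
Peg 1: []
Peg 2: [5]
Peg 3: [4]

After move 4 (0->2):
Peg 0: [3, 2]
Peg 1: []
Peg 2: [5, 1]
Peg 3: [4]

After move 5 (0->1):
Peg 0: [3]
Peg 1: [2]
Peg 2: [5, 1]
Peg 3: [4]

After move 6 (2->3):
Peg 0: [3]
Peg 1: [2]
Peg 2: [5]
Peg 3: [4, 1]

After move 7 (1->0):
Peg 0: [3, 2]
Peg 1: []
Peg 2: [5]
Peg 3: [4, 1]

After move 8 (1->1):
Peg 0: [3, 2]
Peg 1: []
Peg 2: [5]
Peg 3: [4, 1]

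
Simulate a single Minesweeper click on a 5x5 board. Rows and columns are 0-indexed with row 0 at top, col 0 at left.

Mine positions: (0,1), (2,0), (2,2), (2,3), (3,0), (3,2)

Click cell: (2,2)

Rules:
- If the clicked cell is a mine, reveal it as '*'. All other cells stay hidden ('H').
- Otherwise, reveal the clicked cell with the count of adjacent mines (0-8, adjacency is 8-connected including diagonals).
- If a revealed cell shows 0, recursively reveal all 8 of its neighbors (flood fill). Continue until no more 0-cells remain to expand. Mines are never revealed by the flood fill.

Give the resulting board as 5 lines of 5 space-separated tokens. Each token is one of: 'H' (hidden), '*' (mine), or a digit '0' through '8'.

H H H H H
H H H H H
H H * H H
H H H H H
H H H H H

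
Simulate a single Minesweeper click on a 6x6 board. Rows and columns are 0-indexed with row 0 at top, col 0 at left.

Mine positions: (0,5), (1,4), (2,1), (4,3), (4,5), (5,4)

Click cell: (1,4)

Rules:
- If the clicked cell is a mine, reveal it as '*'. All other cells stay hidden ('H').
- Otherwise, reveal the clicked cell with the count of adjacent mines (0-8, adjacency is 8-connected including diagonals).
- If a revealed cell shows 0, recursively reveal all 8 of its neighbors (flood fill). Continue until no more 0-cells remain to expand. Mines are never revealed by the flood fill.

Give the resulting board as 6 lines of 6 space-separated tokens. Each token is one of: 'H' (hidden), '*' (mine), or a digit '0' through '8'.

H H H H H H
H H H H * H
H H H H H H
H H H H H H
H H H H H H
H H H H H H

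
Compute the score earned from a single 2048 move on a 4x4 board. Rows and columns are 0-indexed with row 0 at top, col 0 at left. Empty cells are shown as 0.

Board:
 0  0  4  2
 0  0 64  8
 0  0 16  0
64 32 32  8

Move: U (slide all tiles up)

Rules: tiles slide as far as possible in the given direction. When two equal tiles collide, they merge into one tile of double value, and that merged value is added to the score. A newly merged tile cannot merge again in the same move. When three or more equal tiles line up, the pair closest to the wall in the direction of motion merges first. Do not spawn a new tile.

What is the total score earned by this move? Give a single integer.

Answer: 16

Derivation:
Slide up:
col 0: [0, 0, 0, 64] -> [64, 0, 0, 0]  score +0 (running 0)
col 1: [0, 0, 0, 32] -> [32, 0, 0, 0]  score +0 (running 0)
col 2: [4, 64, 16, 32] -> [4, 64, 16, 32]  score +0 (running 0)
col 3: [2, 8, 0, 8] -> [2, 16, 0, 0]  score +16 (running 16)
Board after move:
64 32  4  2
 0  0 64 16
 0  0 16  0
 0  0 32  0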